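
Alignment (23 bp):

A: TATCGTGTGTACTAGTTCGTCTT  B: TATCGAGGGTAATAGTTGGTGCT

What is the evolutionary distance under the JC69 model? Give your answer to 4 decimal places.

0.3206

The sequences differ at 6 of 23 sites (6, 8, 12, 18, 21, 22), so p = 6/23 ≈ 0.26087.
d = −(3/4) ln(1 − 4p/3) = −0.75 ln(1 − 0.347827) = −0.75 ln(0.652173)
  = −0.75 × (-0.427445) = 0.320584 substitutions/site.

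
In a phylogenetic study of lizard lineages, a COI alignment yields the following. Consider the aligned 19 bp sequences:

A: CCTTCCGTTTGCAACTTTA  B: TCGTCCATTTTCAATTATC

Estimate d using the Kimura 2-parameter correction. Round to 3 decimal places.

0.510

Of 19 sites, 3 differences are transitions and 4 are transversions, so P = 3/19 ≈ 0.157895 and Q = 4/19 ≈ 0.210526.
Under the Kimura two-parameter model, d = −½ ln(1 − 2P − Q) − ¼ ln(1 − 2Q).
1 − 2P − Q = 0.473684, giving −½ ln(0.473684) = 0.373607.
1 − 2Q = 0.578948, giving −¼ ln(0.578948) = 0.136636.
d = 0.373607 + 0.136636 = 0.510243.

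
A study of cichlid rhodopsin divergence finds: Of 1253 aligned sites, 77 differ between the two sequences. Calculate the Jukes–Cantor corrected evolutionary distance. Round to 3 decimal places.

p = 77/1253 ≈ 0.061453.
d = −(3/4) ln(1 − 4p/3) = −0.75 ln(1 − 0.081937) = −0.75 ln(0.918063)
  = −0.75 × (-0.085489) = 0.064117 substitutions/site.

0.064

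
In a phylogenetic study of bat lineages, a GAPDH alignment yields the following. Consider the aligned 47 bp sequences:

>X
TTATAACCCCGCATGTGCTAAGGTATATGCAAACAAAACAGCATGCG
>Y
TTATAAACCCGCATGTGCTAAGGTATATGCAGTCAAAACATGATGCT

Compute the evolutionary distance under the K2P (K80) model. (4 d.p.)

Of 47 sites, 1 differences are transitions and 5 are transversions, so P = 1/47 ≈ 0.021277 and Q = 5/47 ≈ 0.106383.
Under the Kimura two-parameter model, d = −½ ln(1 − 2P − Q) − ¼ ln(1 − 2Q).
1 − 2P − Q = 0.851063, giving −½ ln(0.851063) = 0.080635.
1 − 2Q = 0.787234, giving −¼ ln(0.787234) = 0.059807.
d = 0.080635 + 0.059807 = 0.140442.

0.1404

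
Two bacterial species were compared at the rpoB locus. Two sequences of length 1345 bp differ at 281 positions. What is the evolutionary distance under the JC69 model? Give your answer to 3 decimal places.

p = 281/1345 ≈ 0.208922.
d = −(3/4) ln(1 − 4p/3) = −0.75 ln(1 − 0.278563) = −0.75 ln(0.721437)
  = −0.75 × (-0.326510) = 0.244883 substitutions/site.

0.245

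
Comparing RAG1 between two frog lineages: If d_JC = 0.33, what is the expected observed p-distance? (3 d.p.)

0.267

p = (3/4)(1 − e^(−4d/3)) = 0.75 × (1 − e^(-0.44)) = 0.75 × (1 − 0.644036) = 0.266973.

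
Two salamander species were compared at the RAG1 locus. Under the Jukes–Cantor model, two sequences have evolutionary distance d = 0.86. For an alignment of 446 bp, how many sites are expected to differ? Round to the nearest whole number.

228

Invert JC69: p = (3/4)(1 − e^(−4d/3)) = 0.75 × (1 − e^(-1.146667)) = 0.75 × (1 − 0.317694) = 0.511730.
Expected differing sites = pL ≈ 0.511730 × 446 = 228.23158 ≈ 228.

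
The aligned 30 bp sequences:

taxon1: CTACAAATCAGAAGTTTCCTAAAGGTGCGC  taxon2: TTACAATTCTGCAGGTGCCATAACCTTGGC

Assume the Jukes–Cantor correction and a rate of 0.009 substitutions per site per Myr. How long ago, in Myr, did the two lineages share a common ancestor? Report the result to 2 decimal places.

31.76

The sequences differ at 12 of 30 sites, so p = 12/30 = 0.4.
d = −(3/4) ln(1 − 4p/3) = −0.75 ln(1 − 0.533333) = −0.75 ln(0.466667)
  = −0.75 × (-0.762139) = 0.571604 substitutions/site.
Under a molecular clock d = 2μt, so t = d/(2μ) = 0.571604 / (2 × 0.009) = 31.76 Myr.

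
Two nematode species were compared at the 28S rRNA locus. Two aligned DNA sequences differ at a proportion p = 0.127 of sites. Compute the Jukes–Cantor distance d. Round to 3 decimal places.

0.139

d = −(3/4) ln(1 − 4p/3) = −0.75 ln(1 − 0.169333) = −0.75 ln(0.830667)
  = −0.75 × (-0.185526) = 0.139145 substitutions/site.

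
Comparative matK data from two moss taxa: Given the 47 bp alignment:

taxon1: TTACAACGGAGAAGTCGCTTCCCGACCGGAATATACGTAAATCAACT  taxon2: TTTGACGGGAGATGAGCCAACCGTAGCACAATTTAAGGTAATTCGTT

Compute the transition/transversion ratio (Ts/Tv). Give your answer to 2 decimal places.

0.21

Transitions are A↔G and C↔T; transversions are all other mismatches.
Transitions: 4. Transversions: 19.
R = 4/19 = 0.210526… ≈ 0.21 (to 2 d.p.).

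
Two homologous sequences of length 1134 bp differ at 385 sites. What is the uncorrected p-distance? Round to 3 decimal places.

0.340

p = 385/1134 = 0.339506… ≈ 0.340 (to 3 d.p.).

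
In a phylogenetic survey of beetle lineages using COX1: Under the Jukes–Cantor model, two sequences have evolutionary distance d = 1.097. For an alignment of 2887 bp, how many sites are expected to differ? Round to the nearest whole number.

Invert JC69: p = (3/4)(1 − e^(−4d/3)) = 0.75 × (1 − e^(-1.462667)) = 0.75 × (1 − 0.231618) = 0.576287.
Expected differing sites = pL ≈ 0.576287 × 2887 = 1663.740569 ≈ 1664.

1664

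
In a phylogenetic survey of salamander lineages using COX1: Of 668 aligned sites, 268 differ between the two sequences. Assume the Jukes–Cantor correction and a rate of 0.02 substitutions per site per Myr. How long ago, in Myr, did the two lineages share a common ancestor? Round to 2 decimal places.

p = 268/668 ≈ 0.401198.
d = −(3/4) ln(1 − 4p/3) = −0.75 ln(1 − 0.534931) = −0.75 ln(0.465069)
  = −0.75 × (-0.765569) = 0.574177 substitutions/site.
Under a molecular clock d = 2μt, so t = d/(2μ) = 0.574177 / (2 × 0.02) = 14.35 Myr.

14.35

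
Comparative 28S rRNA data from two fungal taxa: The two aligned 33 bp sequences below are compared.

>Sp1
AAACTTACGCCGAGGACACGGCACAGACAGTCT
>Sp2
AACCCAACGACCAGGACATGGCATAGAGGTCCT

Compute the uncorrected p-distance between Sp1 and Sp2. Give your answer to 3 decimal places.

The sequences differ at 11 of 33 positions.
p = 11/33 = 0.333333… ≈ 0.333 (to 3 d.p.).

0.333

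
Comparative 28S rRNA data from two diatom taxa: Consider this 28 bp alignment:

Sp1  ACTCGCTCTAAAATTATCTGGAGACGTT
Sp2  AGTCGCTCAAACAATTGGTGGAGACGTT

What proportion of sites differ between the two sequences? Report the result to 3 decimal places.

The sequences differ at 7 of 28 positions (sites 2, 9, 12, 14, 16, 17, 18).
p = 7/28 = 0.250.

0.250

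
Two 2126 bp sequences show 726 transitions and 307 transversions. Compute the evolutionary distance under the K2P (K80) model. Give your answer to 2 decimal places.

P = 726/2126 ≈ 0.341486 and Q = 307/2126 ≈ 0.144403.
Under the Kimura two-parameter model, d = −½ ln(1 − 2P − Q) − ¼ ln(1 − 2Q).
1 − 2P − Q = 0.172625, giving −½ ln(0.172625) = 0.878317.
1 − 2Q = 0.711194, giving −¼ ln(0.711194) = 0.085203.
d = 0.878317 + 0.085203 = 0.963520.

0.96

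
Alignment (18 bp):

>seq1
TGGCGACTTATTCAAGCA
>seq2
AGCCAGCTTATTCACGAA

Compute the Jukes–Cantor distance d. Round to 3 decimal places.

0.441

The sequences differ at 6 of 18 sites (1, 3, 5, 6, 15, 17), so p = 6/18 ≈ 0.333333.
d = −(3/4) ln(1 − 4p/3) = −0.75 ln(1 − 0.444444) = −0.75 ln(0.555556)
  = −0.75 × (-0.587786) = 0.440840 substitutions/site.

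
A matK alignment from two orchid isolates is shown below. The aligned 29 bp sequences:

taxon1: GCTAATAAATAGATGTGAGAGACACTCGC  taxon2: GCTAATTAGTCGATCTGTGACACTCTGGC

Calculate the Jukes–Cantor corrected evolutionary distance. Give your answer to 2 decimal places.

The sequences differ at 8 of 29 sites (7, 9, 11, 15, 18, 21, 24, 27), so p = 8/29 ≈ 0.275862.
d = −(3/4) ln(1 − 4p/3) = −0.75 ln(1 − 0.367816) = −0.75 ln(0.632184)
  = −0.75 × (-0.458575) = 0.343931 substitutions/site.

0.34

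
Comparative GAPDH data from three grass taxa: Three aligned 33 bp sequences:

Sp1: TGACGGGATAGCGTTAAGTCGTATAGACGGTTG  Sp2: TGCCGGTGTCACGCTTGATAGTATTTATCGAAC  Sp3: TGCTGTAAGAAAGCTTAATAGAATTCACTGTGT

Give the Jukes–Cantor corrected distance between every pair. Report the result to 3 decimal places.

Sp1–Sp2: 17/33 sites differ → p ≈ 0.515152, d = −0.75 ln(1 − 0.686869) = 0.870850 ≈ 0.871.
Sp1–Sp3: 17/33 sites differ → p ≈ 0.515152, d = −0.75 ln(1 − 0.686869) = 0.870850 ≈ 0.871.
Sp2–Sp3: 15/33 sites differ → p ≈ 0.454545, d = −0.75 ln(1 − 0.60606) = 0.698667 ≈ 0.699.

d(Sp1,Sp2) = 0.871, d(Sp1,Sp3) = 0.871, d(Sp2,Sp3) = 0.699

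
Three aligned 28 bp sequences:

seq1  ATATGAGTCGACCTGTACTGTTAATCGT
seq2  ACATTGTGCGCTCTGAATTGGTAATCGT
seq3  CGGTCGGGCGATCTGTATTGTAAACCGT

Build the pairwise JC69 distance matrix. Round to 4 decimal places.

seq1–seq2: 10/28 sites differ → p ≈ 0.357143, d = −0.75 ln(1 − 0.476191) = 0.484971 ≈ 0.4850.
seq1–seq3: 10/28 sites differ → p ≈ 0.357143, d = −0.75 ln(1 − 0.476191) = 0.484971 ≈ 0.4850.
seq2–seq3: 10/28 sites differ → p ≈ 0.357143, d = −0.75 ln(1 − 0.476191) = 0.484971 ≈ 0.4850.

d(seq1,seq2) = 0.4850, d(seq1,seq3) = 0.4850, d(seq2,seq3) = 0.4850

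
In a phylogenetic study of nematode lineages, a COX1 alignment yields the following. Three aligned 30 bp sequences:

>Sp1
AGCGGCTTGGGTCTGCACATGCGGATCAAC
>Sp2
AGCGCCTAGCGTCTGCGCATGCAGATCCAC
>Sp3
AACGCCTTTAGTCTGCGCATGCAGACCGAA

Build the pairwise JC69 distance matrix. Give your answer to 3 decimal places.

Sp1–Sp2: 6/30 sites differ → p = 0.2, d = −0.75 ln(1 − 0.266667) = 0.232617 ≈ 0.233.
Sp1–Sp3: 9/30 sites differ → p = 0.3, d = −0.75 ln(1 − 0.4) = 0.383119 ≈ 0.383.
Sp2–Sp3: 7/30 sites differ → p ≈ 0.233333, d = −0.75 ln(1 − 0.311111) = 0.279506 ≈ 0.280.

d(Sp1,Sp2) = 0.233, d(Sp1,Sp3) = 0.383, d(Sp2,Sp3) = 0.280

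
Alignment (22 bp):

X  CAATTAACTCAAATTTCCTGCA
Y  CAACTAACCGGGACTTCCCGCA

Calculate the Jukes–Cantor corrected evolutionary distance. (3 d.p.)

0.414

The sequences differ at 7 of 22 sites (4, 9, 10, 11, 12, 14, 19), so p = 7/22 ≈ 0.318182.
d = −(3/4) ln(1 − 4p/3) = −0.75 ln(1 − 0.424243) = −0.75 ln(0.575757)
  = −0.75 × (-0.552070) = 0.414053 substitutions/site.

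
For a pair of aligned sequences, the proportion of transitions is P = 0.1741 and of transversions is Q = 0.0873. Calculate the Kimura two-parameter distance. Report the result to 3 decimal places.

Under the Kimura two-parameter model, d = −½ ln(1 − 2P − Q) − ¼ ln(1 − 2Q).
1 − 2P − Q = 0.5645, giving −½ ln(0.5645) = 0.285907.
1 − 2Q = 0.8254, giving −¼ ln(0.8254) = 0.047972.
d = 0.285907 + 0.047972 = 0.333879.

0.334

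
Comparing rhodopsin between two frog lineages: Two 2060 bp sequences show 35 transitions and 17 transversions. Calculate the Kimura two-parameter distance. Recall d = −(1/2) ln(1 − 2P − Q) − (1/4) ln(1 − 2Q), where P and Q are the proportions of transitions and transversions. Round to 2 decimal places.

P = 35/2060 ≈ 0.01699 and Q = 17/2060 ≈ 0.008252.
Under the Kimura two-parameter model, d = −½ ln(1 − 2P − Q) − ¼ ln(1 − 2Q).
1 − 2P − Q = 0.957768, giving −½ ln(0.957768) = 0.021575.
1 − 2Q = 0.983496, giving −¼ ln(0.983496) = 0.004160.
d = 0.021575 + 0.004160 = 0.025735.

0.03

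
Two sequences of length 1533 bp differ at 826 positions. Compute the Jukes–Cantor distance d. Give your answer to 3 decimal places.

0.950

p = 826/1533 ≈ 0.538813.
d = −(3/4) ln(1 − 4p/3) = −0.75 ln(1 − 0.718417) = −0.75 ln(0.281583)
  = −0.75 × (-1.267328) = 0.950496 substitutions/site.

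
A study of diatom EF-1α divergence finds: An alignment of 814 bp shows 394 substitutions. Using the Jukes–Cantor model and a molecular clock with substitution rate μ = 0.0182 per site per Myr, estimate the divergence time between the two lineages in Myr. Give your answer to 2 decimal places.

21.36

p = 394/814 ≈ 0.484029.
d = −(3/4) ln(1 − 4p/3) = −0.75 ln(1 − 0.645372) = −0.75 ln(0.354628)
  = −0.75 × (-1.036686) = 0.777515 substitutions/site.
Under a molecular clock d = 2μt, so t = d/(2μ) = 0.777515 / (2 × 0.0182) = 21.36 Myr.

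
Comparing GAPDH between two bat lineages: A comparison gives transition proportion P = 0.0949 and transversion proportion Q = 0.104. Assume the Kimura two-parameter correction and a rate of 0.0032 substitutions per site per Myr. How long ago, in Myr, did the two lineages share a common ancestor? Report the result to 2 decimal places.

36.29

Under the Kimura two-parameter model, d = −½ ln(1 − 2P − Q) − ¼ ln(1 − 2Q).
1 − 2P − Q = 0.7062, giving −½ ln(0.7062) = 0.173928.
1 − 2Q = 0.792, giving −¼ ln(0.792) = 0.058298.
d = 0.173928 + 0.058298 = 0.232226.
Under a molecular clock d = 2μt, so t = d/(2μ) = 0.232226 / (2 × 0.0032) = 36.29 Myr.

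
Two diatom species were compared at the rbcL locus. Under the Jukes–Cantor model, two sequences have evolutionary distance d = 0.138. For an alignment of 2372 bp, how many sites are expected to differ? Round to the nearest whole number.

299

Invert JC69: p = (3/4)(1 − e^(−4d/3)) = 0.75 × (1 − e^(-0.184)) = 0.75 × (1 − 0.831936) = 0.126048.
Expected differing sites = pL ≈ 0.126048 × 2372 = 298.985856 ≈ 299.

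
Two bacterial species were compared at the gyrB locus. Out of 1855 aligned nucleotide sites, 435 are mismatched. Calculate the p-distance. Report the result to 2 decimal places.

p = 435/1855 = 0.234501… ≈ 0.23 (to 2 d.p.).

0.23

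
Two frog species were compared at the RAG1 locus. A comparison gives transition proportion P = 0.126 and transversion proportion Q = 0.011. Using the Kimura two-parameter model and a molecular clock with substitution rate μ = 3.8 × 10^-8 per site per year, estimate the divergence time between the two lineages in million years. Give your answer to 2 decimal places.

Under the Kimura two-parameter model, d = −½ ln(1 − 2P − Q) − ¼ ln(1 − 2Q).
1 − 2P − Q = 0.737, giving −½ ln(0.737) = 0.152584.
1 − 2Q = 0.978, giving −¼ ln(0.978) = 0.005561.
d = 0.152584 + 0.005561 = 0.158145.
Under a molecular clock d = 2μt, so t = d/(2μ) = 0.158145 / (2 × 3.8 × 10^-8) = 2.08 million years.

2.08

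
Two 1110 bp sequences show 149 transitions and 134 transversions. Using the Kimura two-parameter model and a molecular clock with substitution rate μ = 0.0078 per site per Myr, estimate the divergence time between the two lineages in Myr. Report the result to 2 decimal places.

20.23

P = 149/1110 ≈ 0.134234 and Q = 134/1110 ≈ 0.120721.
Under the Kimura two-parameter model, d = −½ ln(1 − 2P − Q) − ¼ ln(1 − 2Q).
1 − 2P − Q = 0.610811, giving −½ ln(0.610811) = 0.246484.
1 − 2Q = 0.758558, giving −¼ ln(0.758558) = 0.069084.
d = 0.246484 + 0.069084 = 0.315568.
Under a molecular clock d = 2μt, so t = d/(2μ) = 0.315568 / (2 × 0.0078) = 20.23 Myr.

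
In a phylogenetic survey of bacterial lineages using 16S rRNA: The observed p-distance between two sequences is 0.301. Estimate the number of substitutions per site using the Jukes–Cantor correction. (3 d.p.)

d = −(3/4) ln(1 − 4p/3) = −0.75 ln(1 − 0.401333) = −0.75 ln(0.598667)
  = −0.75 × (-0.513050) = 0.384788 substitutions/site.

0.385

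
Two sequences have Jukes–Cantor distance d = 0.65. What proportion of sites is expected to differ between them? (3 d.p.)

p = (3/4)(1 − e^(−4d/3)) = 0.75 × (1 − e^(-0.866667)) = 0.75 × (1 − 0.420350) = 0.434738.

0.435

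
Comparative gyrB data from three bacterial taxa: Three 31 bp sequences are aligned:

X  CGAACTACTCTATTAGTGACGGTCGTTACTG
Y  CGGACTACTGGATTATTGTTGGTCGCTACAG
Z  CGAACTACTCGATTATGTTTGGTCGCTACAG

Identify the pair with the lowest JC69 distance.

X–Y: 8/31 differ, p = 0.258, d = 0.316.
X–Z: 8/31 differ, p = 0.258, d = 0.316.
Y–Z: 4/31 differ, p = 0.129, d = 0.142.
The smallest distance is between Y and Z.

Y and Z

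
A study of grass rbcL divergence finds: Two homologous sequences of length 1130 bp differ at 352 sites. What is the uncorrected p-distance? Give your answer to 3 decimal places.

p = 352/1130 = 0.311504… ≈ 0.312 (to 3 d.p.).

0.312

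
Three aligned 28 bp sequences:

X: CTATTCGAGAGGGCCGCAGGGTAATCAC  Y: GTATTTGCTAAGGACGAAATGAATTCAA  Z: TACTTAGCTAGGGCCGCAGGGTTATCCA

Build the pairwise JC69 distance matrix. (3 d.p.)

d(X,Y) = 0.635, d(X,Z) = 0.420, d(Y,Z) = 0.724

X–Y: 12/28 sites differ → p ≈ 0.428571, d = −0.75 ln(1 − 0.571428) = 0.635472 ≈ 0.635.
X–Z: 9/28 sites differ → p ≈ 0.321429, d = −0.75 ln(1 − 0.428572) = 0.419713 ≈ 0.420.
Y–Z: 13/28 sites differ → p ≈ 0.464286, d = −0.75 ln(1 − 0.619048) = 0.723811 ≈ 0.724.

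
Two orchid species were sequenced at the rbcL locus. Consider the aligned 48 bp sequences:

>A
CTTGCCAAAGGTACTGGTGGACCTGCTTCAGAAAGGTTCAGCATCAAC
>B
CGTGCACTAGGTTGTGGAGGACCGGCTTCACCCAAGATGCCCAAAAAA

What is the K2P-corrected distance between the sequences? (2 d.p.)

0.62

Of 48 sites, 1 differences are transitions and 18 are transversions, so P = 1/48 ≈ 0.020833 and Q = 18/48 = 0.375.
Under the Kimura two-parameter model, d = −½ ln(1 − 2P − Q) − ¼ ln(1 − 2Q).
1 − 2P − Q = 0.583334, giving −½ ln(0.583334) = 0.269498.
1 − 2Q = 0.25, giving −¼ ln(0.25) = 0.346574.
d = 0.269498 + 0.346574 = 0.616072.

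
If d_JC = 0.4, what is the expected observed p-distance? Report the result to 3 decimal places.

p = (3/4)(1 − e^(−4d/3)) = 0.75 × (1 − e^(-0.533333)) = 0.75 × (1 − 0.586646) = 0.310016.

0.310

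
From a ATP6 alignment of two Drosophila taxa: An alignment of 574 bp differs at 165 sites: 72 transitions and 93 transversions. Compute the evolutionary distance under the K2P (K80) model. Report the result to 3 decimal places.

P = 72/574 ≈ 0.125436 and Q = 93/574 ≈ 0.162021.
Under the Kimura two-parameter model, d = −½ ln(1 − 2P − Q) − ¼ ln(1 − 2Q).
1 − 2P − Q = 0.587107, giving −½ ln(0.587107) = 0.266274.
1 − 2Q = 0.675958, giving −¼ ln(0.675958) = 0.097906.
d = 0.266274 + 0.097906 = 0.364180.

0.364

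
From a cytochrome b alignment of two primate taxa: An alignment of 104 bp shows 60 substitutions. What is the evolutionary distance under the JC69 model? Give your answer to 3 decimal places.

1.100

p = 60/104 ≈ 0.576923.
d = −(3/4) ln(1 − 4p/3) = −0.75 ln(1 − 0.769231) = −0.75 ln(0.230769)
  = −0.75 × (-1.466338) = 1.099754 substitutions/site.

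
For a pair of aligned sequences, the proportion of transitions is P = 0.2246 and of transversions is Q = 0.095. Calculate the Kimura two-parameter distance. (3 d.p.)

0.446

Under the Kimura two-parameter model, d = −½ ln(1 − 2P − Q) − ¼ ln(1 − 2Q).
1 − 2P − Q = 0.4558, giving −½ ln(0.4558) = 0.392851.
1 − 2Q = 0.81, giving −¼ ln(0.81) = 0.052680.
d = 0.392851 + 0.052680 = 0.445531.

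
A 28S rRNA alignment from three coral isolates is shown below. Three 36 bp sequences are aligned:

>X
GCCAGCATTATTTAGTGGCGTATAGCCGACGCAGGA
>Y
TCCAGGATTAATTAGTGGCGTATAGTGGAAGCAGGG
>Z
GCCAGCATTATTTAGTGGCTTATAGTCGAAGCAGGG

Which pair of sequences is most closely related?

X and Z

X–Y: 7/36 differ, p = 0.194, d = 0.225.
X–Z: 4/36 differ, p = 0.111, d = 0.120.
Y–Z: 5/36 differ, p = 0.139, d = 0.154.
The smallest distance is between X and Z.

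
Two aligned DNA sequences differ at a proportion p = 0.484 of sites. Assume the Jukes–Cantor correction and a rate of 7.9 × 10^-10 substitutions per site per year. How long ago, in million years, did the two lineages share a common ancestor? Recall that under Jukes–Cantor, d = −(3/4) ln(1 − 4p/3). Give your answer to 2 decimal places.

492.05

d = −(3/4) ln(1 − 4p/3) = −0.75 ln(1 − 0.645333) = −0.75 ln(0.354667)
  = −0.75 × (-1.036576) = 0.777432 substitutions/site.
Under a molecular clock d = 2μt, so t = d/(2μ) = 0.777432 / (2 × 7.9 × 10^-10) = 492.05 million years.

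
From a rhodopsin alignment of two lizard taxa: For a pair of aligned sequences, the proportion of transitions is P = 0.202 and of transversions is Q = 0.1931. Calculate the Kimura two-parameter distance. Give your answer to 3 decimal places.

0.577

Under the Kimura two-parameter model, d = −½ ln(1 − 2P − Q) − ¼ ln(1 − 2Q).
1 − 2P − Q = 0.4029, giving −½ ln(0.4029) = 0.454533.
1 − 2Q = 0.6138, giving −¼ ln(0.6138) = 0.122022.
d = 0.454533 + 0.122022 = 0.576555.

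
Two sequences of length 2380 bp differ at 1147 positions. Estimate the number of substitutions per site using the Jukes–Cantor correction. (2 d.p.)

p = 1147/2380 ≈ 0.481933.
d = −(3/4) ln(1 − 4p/3) = −0.75 ln(1 − 0.642577) = −0.75 ln(0.357423)
  = −0.75 × (-1.028835) = 0.771626 substitutions/site.

0.77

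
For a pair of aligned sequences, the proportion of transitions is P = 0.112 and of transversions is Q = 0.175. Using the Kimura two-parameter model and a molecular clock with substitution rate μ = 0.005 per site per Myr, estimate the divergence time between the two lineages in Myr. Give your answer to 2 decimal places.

Under the Kimura two-parameter model, d = −½ ln(1 − 2P − Q) − ¼ ln(1 − 2Q).
1 − 2P − Q = 0.601, giving −½ ln(0.601) = 0.254580.
1 − 2Q = 0.65, giving −¼ ln(0.65) = 0.107696.
d = 0.254580 + 0.107696 = 0.362276.
Under a molecular clock d = 2μt, so t = d/(2μ) = 0.362276 / (2 × 0.005) = 36.23 Myr.

36.23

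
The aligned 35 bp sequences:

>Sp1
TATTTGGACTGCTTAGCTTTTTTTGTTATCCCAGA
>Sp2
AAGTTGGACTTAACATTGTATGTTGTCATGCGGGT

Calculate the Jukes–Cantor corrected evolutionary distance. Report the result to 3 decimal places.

0.705

The sequences differ at 16 of 35 sites, so p = 16/35 ≈ 0.457143.
d = −(3/4) ln(1 − 4p/3) = −0.75 ln(1 − 0.609524) = −0.75 ln(0.390476)
  = −0.75 × (-0.940389) = 0.705292 substitutions/site.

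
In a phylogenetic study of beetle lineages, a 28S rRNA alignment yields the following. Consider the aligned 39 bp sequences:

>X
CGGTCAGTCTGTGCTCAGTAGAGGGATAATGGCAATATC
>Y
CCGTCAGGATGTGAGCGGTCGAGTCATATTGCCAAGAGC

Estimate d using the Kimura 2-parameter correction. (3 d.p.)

Of 39 sites, 1 differences are transitions and 12 are transversions, so P = 1/39 ≈ 0.025641 and Q = 12/39 ≈ 0.307692.
Under the Kimura two-parameter model, d = −½ ln(1 − 2P − Q) − ¼ ln(1 − 2Q).
1 − 2P − Q = 0.641026, giving −½ ln(0.641026) = 0.222343.
1 − 2Q = 0.384616, giving −¼ ln(0.384616) = 0.238877.
d = 0.222343 + 0.238877 = 0.461220.

0.461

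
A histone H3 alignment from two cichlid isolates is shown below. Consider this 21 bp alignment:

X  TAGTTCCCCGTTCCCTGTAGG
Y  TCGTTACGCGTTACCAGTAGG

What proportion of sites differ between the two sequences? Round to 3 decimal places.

The sequences differ at 5 of 21 positions (sites 2, 6, 8, 13, 16).
p = 5/21 = 0.238095… ≈ 0.238 (to 3 d.p.).

0.238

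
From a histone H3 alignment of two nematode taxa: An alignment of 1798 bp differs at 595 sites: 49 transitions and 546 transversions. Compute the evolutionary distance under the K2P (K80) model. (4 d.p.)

0.4554

P = 49/1798 ≈ 0.027253 and Q = 546/1798 ≈ 0.303671.
Under the Kimura two-parameter model, d = −½ ln(1 − 2P − Q) − ¼ ln(1 − 2Q).
1 − 2P − Q = 0.641823, giving −½ ln(0.641823) = 0.221721.
1 − 2Q = 0.392658, giving −¼ ln(0.392658) = 0.233704.
d = 0.221721 + 0.233704 = 0.455425.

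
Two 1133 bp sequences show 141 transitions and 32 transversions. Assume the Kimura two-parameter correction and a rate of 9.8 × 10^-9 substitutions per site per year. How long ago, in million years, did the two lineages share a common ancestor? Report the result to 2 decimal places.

P = 141/1133 ≈ 0.124448 and Q = 32/1133 ≈ 0.028244.
Under the Kimura two-parameter model, d = −½ ln(1 − 2P − Q) − ¼ ln(1 − 2Q).
1 − 2P − Q = 0.72286, giving −½ ln(0.72286) = 0.162270.
1 − 2Q = 0.943512, giving −¼ ln(0.943512) = 0.014537.
d = 0.162270 + 0.014537 = 0.176807.
Under a molecular clock d = 2μt, so t = d/(2μ) = 0.176807 / (2 × 9.8 × 10^-9) = 9.02 million years.

9.02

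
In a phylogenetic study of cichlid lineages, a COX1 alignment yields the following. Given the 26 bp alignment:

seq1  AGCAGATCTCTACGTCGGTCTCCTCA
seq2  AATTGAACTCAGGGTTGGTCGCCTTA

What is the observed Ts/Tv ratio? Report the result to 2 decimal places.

1.00

Transitions are A↔G and C↔T; transversions are all other mismatches.
Transitions: 5. Transversions: 5.
R = 5/5 = 1.00.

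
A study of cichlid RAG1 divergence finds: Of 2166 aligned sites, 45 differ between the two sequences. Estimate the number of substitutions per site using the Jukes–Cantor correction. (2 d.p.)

p = 45/2166 ≈ 0.020776.
d = −(3/4) ln(1 − 4p/3) = −0.75 ln(1 − 0.027701) = −0.75 ln(0.972299)
  = −0.75 × (-0.028092) = 0.021069 substitutions/site.

0.02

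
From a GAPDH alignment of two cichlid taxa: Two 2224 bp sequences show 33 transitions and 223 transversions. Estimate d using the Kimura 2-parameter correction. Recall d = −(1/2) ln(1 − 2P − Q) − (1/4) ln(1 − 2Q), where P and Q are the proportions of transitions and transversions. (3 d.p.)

0.126

P = 33/2224 ≈ 0.014838 and Q = 223/2224 ≈ 0.10027.
Under the Kimura two-parameter model, d = −½ ln(1 − 2P − Q) − ¼ ln(1 − 2Q).
1 − 2P − Q = 0.870054, giving −½ ln(0.870054) = 0.069600.
1 − 2Q = 0.79946, giving −¼ ln(0.79946) = 0.055955.
d = 0.069600 + 0.055955 = 0.125555.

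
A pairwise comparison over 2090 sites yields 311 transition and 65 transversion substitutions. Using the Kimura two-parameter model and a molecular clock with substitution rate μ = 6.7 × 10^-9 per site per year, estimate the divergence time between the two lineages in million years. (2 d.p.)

P = 311/2090 ≈ 0.148804 and Q = 65/2090 ≈ 0.0311.
Under the Kimura two-parameter model, d = −½ ln(1 − 2P − Q) − ¼ ln(1 − 2Q).
1 − 2P − Q = 0.671292, giving −½ ln(0.671292) = 0.199276.
1 − 2Q = 0.9378, giving −¼ ln(0.9378) = 0.016055.
d = 0.199276 + 0.016055 = 0.215331.
Under a molecular clock d = 2μt, so t = d/(2μ) = 0.215331 / (2 × 6.7 × 10^-9) = 16.07 million years.

16.07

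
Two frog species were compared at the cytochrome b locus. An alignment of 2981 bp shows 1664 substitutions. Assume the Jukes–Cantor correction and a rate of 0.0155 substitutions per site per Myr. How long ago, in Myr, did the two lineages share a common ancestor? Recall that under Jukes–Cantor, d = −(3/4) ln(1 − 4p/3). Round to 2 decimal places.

32.99

p = 1664/2981 ≈ 0.558202.
d = −(3/4) ln(1 − 4p/3) = −0.75 ln(1 − 0.744269) = −0.75 ln(0.255731)
  = −0.75 × (-1.363629) = 1.022722 substitutions/site.
Under a molecular clock d = 2μt, so t = d/(2μ) = 1.022722 / (2 × 0.0155) = 32.99 Myr.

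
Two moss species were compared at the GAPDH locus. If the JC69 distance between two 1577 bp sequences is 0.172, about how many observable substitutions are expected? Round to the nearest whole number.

242

Invert JC69: p = (3/4)(1 − e^(−4d/3)) = 0.75 × (1 − e^(-0.229333)) = 0.75 × (1 − 0.795064) = 0.153702.
Expected differing sites = pL ≈ 0.153702 × 1577 = 242.388054 ≈ 242.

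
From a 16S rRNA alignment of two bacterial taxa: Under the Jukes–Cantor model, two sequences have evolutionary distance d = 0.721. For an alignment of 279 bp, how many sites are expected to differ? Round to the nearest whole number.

129

Invert JC69: p = (3/4)(1 − e^(−4d/3)) = 0.75 × (1 − e^(-0.961333)) = 0.75 × (1 − 0.382383) = 0.463213.
Expected differing sites = pL ≈ 0.463213 × 279 = 129.236427 ≈ 129.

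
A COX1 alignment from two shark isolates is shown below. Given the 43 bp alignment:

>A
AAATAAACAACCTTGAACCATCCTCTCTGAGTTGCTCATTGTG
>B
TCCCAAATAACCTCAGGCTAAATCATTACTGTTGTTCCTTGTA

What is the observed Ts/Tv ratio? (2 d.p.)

Transitions are A↔G and C↔T; transversions are all other mismatches.
Transitions: 12. Transversions: 10.
R = 12/10 = 1.20.

1.20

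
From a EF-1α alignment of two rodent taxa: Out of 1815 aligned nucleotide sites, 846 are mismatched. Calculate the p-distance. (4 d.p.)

p = 846/1815 = 0.466115… ≈ 0.4661 (to 4 d.p.).

0.4661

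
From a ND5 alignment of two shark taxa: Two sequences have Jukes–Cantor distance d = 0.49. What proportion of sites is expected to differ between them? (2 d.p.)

p = (3/4)(1 − e^(−4d/3)) = 0.75 × (1 − e^(-0.653333)) = 0.75 × (1 − 0.520309) = 0.359768.

0.36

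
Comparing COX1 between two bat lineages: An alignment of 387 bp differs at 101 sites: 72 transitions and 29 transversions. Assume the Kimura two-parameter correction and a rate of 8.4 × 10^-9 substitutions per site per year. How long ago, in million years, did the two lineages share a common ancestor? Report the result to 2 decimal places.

20.05

P = 72/387 ≈ 0.186047 and Q = 29/387 ≈ 0.074935.
Under the Kimura two-parameter model, d = −½ ln(1 − 2P − Q) − ¼ ln(1 − 2Q).
1 − 2P − Q = 0.552971, giving −½ ln(0.552971) = 0.296225.
1 − 2Q = 0.85013, giving −¼ ln(0.85013) = 0.040592.
d = 0.296225 + 0.040592 = 0.336817.
Under a molecular clock d = 2μt, so t = d/(2μ) = 0.336817 / (2 × 8.4 × 10^-9) = 20.05 million years.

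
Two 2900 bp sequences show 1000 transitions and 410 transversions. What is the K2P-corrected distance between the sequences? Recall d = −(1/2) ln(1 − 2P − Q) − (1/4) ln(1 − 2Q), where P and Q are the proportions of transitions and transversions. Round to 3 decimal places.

0.972

P = 1000/2900 ≈ 0.344828 and Q = 410/2900 ≈ 0.141379.
Under the Kimura two-parameter model, d = −½ ln(1 − 2P − Q) − ¼ ln(1 − 2Q).
1 − 2P − Q = 0.168965, giving −½ ln(0.168965) = 0.889032.
1 − 2Q = 0.717242, giving −¼ ln(0.717242) = 0.083085.
d = 0.889032 + 0.083085 = 0.972117.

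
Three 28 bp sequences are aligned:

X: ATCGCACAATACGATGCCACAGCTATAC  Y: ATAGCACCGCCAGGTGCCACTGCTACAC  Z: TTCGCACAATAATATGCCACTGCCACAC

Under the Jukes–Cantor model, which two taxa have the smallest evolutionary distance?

X–Y: 9/28 differ, p = 0.321, d = 0.420.
X–Z: 6/28 differ, p = 0.214, d = 0.252.
Y–Z: 9/28 differ, p = 0.321, d = 0.420.
The smallest distance is between X and Z.

X and Z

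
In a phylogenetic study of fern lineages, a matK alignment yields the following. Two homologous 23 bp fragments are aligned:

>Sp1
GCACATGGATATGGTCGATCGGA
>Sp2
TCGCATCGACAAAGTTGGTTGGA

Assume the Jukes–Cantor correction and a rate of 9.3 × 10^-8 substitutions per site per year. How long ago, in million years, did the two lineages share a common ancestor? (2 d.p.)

The sequences differ at 9 of 23 sites (1, 3, 7, 10, 12, 13, 16, 18, 20), so p = 9/23 ≈ 0.391304.
d = −(3/4) ln(1 − 4p/3) = −0.75 ln(1 − 0.521739) = −0.75 ln(0.478261)
  = −0.75 × (-0.737599) = 0.553199 substitutions/site.
Under a molecular clock d = 2μt, so t = d/(2μ) = 0.553199 / (2 × 9.3 × 10^-8) = 2.97 million years.

2.97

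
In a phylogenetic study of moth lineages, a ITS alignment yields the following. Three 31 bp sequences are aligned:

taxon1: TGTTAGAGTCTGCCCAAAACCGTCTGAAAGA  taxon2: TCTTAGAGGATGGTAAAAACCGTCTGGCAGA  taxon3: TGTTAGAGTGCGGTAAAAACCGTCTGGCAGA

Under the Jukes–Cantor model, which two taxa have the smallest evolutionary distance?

taxon1–taxon2: 8/31 differ, p = 0.258, d = 0.316.
taxon1–taxon3: 7/31 differ, p = 0.226, d = 0.269.
taxon2–taxon3: 4/31 differ, p = 0.129, d = 0.142.
The smallest distance is between taxon2 and taxon3.

taxon2 and taxon3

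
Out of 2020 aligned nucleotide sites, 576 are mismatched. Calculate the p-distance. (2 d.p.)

0.29

p = 576/2020 = 0.285148… ≈ 0.29 (to 2 d.p.).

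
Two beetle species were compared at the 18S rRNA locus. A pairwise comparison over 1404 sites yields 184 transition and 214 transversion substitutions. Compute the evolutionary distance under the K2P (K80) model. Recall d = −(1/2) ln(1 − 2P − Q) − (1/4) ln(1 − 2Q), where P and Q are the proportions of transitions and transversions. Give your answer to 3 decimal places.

0.359

P = 184/1404 ≈ 0.131054 and Q = 214/1404 ≈ 0.152422.
Under the Kimura two-parameter model, d = −½ ln(1 − 2P − Q) − ¼ ln(1 − 2Q).
1 − 2P − Q = 0.58547, giving −½ ln(0.58547) = 0.267670.
1 − 2Q = 0.695156, giving −¼ ln(0.695156) = 0.090905.
d = 0.267670 + 0.090905 = 0.358575.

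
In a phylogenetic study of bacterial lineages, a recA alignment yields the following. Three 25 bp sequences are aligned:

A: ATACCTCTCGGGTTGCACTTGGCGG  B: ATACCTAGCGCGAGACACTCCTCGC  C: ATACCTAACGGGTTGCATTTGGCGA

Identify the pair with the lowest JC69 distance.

A–B: 10/25 differ, p = 0.400, d = 0.572.
A–C: 4/25 differ, p = 0.160, d = 0.180.
B–C: 10/25 differ, p = 0.400, d = 0.572.
The smallest distance is between A and C.

A and C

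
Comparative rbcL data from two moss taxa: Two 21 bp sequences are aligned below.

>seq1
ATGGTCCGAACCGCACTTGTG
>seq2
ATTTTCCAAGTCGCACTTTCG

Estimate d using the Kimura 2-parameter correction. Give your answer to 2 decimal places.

0.46

Of 21 sites, 4 differences are transitions and 3 are transversions, so P = 4/21 ≈ 0.190476 and Q = 3/21 ≈ 0.142857.
Under the Kimura two-parameter model, d = −½ ln(1 − 2P − Q) − ¼ ln(1 − 2Q).
1 − 2P − Q = 0.476191, giving −½ ln(0.476191) = 0.370968.
1 − 2Q = 0.714286, giving −¼ ln(0.714286) = 0.084118.
d = 0.370968 + 0.084118 = 0.455086.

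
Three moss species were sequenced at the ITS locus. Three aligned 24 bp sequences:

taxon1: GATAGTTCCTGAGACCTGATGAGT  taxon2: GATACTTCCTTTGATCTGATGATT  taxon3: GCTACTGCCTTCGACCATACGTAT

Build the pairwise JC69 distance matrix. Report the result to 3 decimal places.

d(taxon1,taxon2) = 0.244, d(taxon1,taxon3) = 0.608, d(taxon2,taxon3) = 0.520

taxon1–taxon2: 5/24 sites differ → p ≈ 0.208333, d = −0.75 ln(1 − 0.277777) = 0.244066 ≈ 0.244.
taxon1–taxon3: 10/24 sites differ → p ≈ 0.416667, d = −0.75 ln(1 − 0.555556) = 0.608198 ≈ 0.608.
taxon2–taxon3: 9/24 sites differ → p = 0.375, d = −0.75 ln(1 − 0.5) = 0.519860 ≈ 0.520.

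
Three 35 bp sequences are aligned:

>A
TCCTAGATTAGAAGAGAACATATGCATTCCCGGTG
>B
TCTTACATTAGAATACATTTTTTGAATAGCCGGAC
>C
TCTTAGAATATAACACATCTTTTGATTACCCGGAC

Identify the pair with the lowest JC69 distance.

B and C

A–B: 13/35 differ, p = 0.371, d = 0.513.
A–C: 13/35 differ, p = 0.371, d = 0.513.
B–C: 7/35 differ, p = 0.200, d = 0.233.
The smallest distance is between B and C.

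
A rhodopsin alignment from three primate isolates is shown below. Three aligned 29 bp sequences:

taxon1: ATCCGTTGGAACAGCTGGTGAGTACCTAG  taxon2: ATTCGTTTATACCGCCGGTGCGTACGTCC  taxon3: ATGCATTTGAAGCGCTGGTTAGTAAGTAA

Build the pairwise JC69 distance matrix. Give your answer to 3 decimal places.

d(taxon1,taxon2) = 0.462, d(taxon1,taxon3) = 0.401, d(taxon2,taxon3) = 0.529

taxon1–taxon2: 10/29 sites differ → p ≈ 0.344828, d = −0.75 ln(1 − 0.459771) = 0.461822 ≈ 0.462.
taxon1–taxon3: 9/29 sites differ → p ≈ 0.310345, d = −0.75 ln(1 − 0.413793) = 0.400562 ≈ 0.401.
taxon2–taxon3: 11/29 sites differ → p ≈ 0.37931, d = −0.75 ln(1 − 0.505747) = 0.528531 ≈ 0.529.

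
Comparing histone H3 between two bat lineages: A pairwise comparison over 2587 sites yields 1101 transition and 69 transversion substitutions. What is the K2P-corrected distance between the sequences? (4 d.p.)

P = 1101/2587 ≈ 0.425589 and Q = 69/2587 ≈ 0.026672.
Under the Kimura two-parameter model, d = −½ ln(1 − 2P − Q) − ¼ ln(1 − 2Q).
1 − 2P − Q = 0.12215, giving −½ ln(0.12215) = 1.051253.
1 − 2Q = 0.946656, giving −¼ ln(0.946656) = 0.013705.
d = 1.051253 + 0.013705 = 1.064958.

1.0650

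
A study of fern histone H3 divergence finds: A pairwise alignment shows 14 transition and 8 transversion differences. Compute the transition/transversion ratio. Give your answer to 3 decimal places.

R = 14/8 = 1.750.

1.750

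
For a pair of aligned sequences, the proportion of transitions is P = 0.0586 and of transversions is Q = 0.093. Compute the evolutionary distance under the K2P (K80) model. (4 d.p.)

Under the Kimura two-parameter model, d = −½ ln(1 − 2P − Q) − ¼ ln(1 − 2Q).
1 − 2P − Q = 0.7898, giving −½ ln(0.7898) = 0.117988.
1 − 2Q = 0.814, giving −¼ ln(0.814) = 0.051449.
d = 0.117988 + 0.051449 = 0.169437.

0.1694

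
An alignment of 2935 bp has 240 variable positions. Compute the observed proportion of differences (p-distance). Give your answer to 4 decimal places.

0.0818

p = 240/2935 = 0.081771… ≈ 0.0818 (to 4 d.p.).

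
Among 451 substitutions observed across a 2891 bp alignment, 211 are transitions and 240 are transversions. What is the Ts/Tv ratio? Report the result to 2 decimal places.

0.88

R = 211/240 = 0.879166… ≈ 0.88 (to 2 d.p.).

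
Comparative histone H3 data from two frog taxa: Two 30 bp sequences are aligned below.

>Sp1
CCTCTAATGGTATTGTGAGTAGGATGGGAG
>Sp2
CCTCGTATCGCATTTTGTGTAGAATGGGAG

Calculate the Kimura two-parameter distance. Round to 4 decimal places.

0.2797

Of 30 sites, 2 differences are transitions and 5 are transversions, so P = 2/30 ≈ 0.066667 and Q = 5/30 ≈ 0.166667.
Under the Kimura two-parameter model, d = −½ ln(1 − 2P − Q) − ¼ ln(1 − 2Q).
1 − 2P − Q = 0.699999, giving −½ ln(0.699999) = 0.178338.
1 − 2Q = 0.666666, giving −¼ ln(0.666666) = 0.101367.
d = 0.178338 + 0.101367 = 0.279705.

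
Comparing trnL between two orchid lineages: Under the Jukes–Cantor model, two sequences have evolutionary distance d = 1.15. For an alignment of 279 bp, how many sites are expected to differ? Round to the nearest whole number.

Invert JC69: p = (3/4)(1 − e^(−4d/3)) = 0.75 × (1 − e^(-1.533333)) = 0.75 × (1 − 0.215815) = 0.588139.
Expected differing sites = pL ≈ 0.588139 × 279 = 164.090781 ≈ 164.

164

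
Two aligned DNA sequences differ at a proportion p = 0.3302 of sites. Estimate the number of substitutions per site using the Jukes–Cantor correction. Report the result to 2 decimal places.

d = −(3/4) ln(1 − 4p/3) = −0.75 ln(1 − 0.440267) = −0.75 ln(0.559733)
  = −0.75 × (-0.580295) = 0.435221 substitutions/site.

0.44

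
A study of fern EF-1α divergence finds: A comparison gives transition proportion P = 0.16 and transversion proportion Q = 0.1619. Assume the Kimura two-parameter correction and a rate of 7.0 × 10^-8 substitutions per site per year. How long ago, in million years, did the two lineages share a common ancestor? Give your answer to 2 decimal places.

3.05

Under the Kimura two-parameter model, d = −½ ln(1 − 2P − Q) − ¼ ln(1 − 2Q).
1 − 2P − Q = 0.5181, giving −½ ln(0.5181) = 0.328794.
1 − 2Q = 0.6762, giving −¼ ln(0.6762) = 0.097817.
d = 0.328794 + 0.097817 = 0.426611.
Under a molecular clock d = 2μt, so t = d/(2μ) = 0.426611 / (2 × 7.0 × 10^-8) = 3.05 million years.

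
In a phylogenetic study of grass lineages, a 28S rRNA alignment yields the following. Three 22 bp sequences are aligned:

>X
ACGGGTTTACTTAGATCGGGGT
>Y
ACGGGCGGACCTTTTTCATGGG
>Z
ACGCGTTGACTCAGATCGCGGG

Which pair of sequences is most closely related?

X–Y: 10/22 differ, p = 0.455, d = 0.699.
X–Z: 5/22 differ, p = 0.227, d = 0.271.
Y–Z: 10/22 differ, p = 0.455, d = 0.699.
The smallest distance is between X and Z.

X and Z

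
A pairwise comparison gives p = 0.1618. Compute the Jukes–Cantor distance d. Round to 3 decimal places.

0.182

d = −(3/4) ln(1 − 4p/3) = −0.75 ln(1 − 0.215733) = −0.75 ln(0.784267)
  = −0.75 × (-0.243006) = 0.182255 substitutions/site.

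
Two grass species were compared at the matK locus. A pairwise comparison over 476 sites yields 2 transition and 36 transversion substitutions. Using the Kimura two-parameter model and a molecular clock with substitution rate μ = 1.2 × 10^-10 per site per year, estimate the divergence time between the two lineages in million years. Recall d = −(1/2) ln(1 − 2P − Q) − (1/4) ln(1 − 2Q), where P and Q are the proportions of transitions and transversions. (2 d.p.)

P = 2/476 ≈ 0.004202 and Q = 36/476 ≈ 0.07563.
Under the Kimura two-parameter model, d = −½ ln(1 − 2P − Q) − ¼ ln(1 − 2Q).
1 − 2P − Q = 0.915966, giving −½ ln(0.915966) = 0.043888.
1 − 2Q = 0.84874, giving −¼ ln(0.84874) = 0.041001.
d = 0.043888 + 0.041001 = 0.084889.
Under a molecular clock d = 2μt, so t = d/(2μ) = 0.084889 / (2 × 1.2 × 10^-10) = 353.70 million years.

353.70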